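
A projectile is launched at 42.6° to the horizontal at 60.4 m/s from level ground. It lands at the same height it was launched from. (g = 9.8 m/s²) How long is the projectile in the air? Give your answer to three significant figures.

Vertical component: v_y = 60.4 sin 42.6° = 40.88 m/s.
For a projectile landing at launch height, time of flight is t = 2 v_y / g = 2 × 40.88 / 9.8 = 8.34 s.

8.34 s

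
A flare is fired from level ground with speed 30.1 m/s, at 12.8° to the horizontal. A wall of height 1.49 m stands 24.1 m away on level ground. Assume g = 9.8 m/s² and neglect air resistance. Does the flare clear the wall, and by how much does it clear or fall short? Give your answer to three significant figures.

v_x = 30.1 cos 12.8° = 29.35 m/s; v_y0 = 30.1 sin 12.8° = 6.669 m/s.
Time to reach the wall: t = 24.1 / 29.35 = 0.8211 s.
Height at that point: y = 6.669×0.8211 − 4.900×0.8211² = 2.172 m.
That is 2.172 − 1.49 = 0.682 m above the top of the wall, so the flare clears it.

Yes — it clears the wall by 0.682 m.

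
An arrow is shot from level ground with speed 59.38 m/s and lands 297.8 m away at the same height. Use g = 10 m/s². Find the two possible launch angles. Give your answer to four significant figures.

28.81° and 61.19°

Level-ground range: R = v₀² sin(2θ)/g ⇒ sin 2θ = R g / v₀² = 297.8×10/59.38² = 0.8446.
2θ = arcsin(0.8446) = 57.629° or 180° − 57.629° = 122.371°.
So θ = 28.81° or θ = 61.19°.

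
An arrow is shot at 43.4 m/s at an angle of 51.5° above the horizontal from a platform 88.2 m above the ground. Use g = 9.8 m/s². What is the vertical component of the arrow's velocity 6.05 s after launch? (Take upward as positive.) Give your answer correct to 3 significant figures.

-25.3 m/s

Initial vertical component: v_y0 = 43.4 sin 51.5° = 33.97 m/s.
v_y(t) = v_y0 − g t = 33.97 − 9.8 × 6.05 = -25.3 m/s.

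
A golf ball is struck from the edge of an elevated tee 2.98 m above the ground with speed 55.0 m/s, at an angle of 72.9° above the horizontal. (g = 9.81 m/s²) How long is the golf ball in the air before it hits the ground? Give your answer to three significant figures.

10.8 s

Vertical component: v_y = 55.0 sin 72.9° = 52.57 m/s.
Taking up as positive with launch at y = 2.98 m, landing at y = 0: 0 = 2.98 + 52.57 t − ½(9.81) t².
Solving 4.905 t² − 52.57 t − 2.98 = 0 gives t = [52.57 + √(52.57² + 4·4.905·2.98)] / 9.810 = 10.8 s.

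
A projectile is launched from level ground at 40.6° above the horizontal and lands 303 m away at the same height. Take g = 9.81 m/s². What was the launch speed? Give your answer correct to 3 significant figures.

On level ground, R = v₀² sin(2θ) / g, so v₀ = √(R g / sin 2θ).
sin(2 × 40.6°) = 0.9882.
v₀ = √(303 × 9.81 / 0.9882) = √3008 = 54.8 m/s.

54.8 m/s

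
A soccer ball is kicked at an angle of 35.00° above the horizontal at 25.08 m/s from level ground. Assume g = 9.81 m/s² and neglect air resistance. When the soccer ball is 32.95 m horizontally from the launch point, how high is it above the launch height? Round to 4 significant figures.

v_x = 25.08 cos 35.00° = 20.544 m/s, v_y0 = 25.08 sin 35.00° = 14.385 m/s.
Time to reach x = 32.95 m: t = x / v_x = 32.95 / 20.544 = 1.6039 s.
y = v_y0 t − ½ g t² = 14.385×1.6039 − 4.905×1.6039² = 10.45 m.

10.45 m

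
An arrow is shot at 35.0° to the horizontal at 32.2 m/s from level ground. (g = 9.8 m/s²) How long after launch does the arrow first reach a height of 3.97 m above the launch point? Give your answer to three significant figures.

0.229 s

v_y0 = 32.2 sin 35.0° = 18.47 m/s.
Set y = v_y0 t − ½ g t² = 3.97: 4.900 t² − 18.47 t + 3.97 = 0.
t = [18.47 ± √(341.1 − 77.81)] / 9.8 = (18.47 ± 16.23) / 9.8, giving t = 0.229 s or t = 3.54 s.
The arrow is on the way up at the first time, so t = 0.229 s.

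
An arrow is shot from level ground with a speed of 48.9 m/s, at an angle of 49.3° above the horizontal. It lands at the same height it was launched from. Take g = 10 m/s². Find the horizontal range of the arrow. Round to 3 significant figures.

Components: v_x = 48.9 cos 49.3° = 31.89 m/s, v_y = 48.9 sin 49.3° = 37.07 m/s.
Time of flight (same landing height): t = 2 v_y / g = 2 × 37.07 / 10 = 7.414 s.
Range: R = v_x · t = 31.89 × 7.414 = 236 m.

236 m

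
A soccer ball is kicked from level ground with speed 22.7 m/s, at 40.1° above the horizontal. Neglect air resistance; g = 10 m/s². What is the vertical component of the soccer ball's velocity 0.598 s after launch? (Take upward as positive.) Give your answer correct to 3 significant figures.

8.64 m/s

Initial vertical component: v_y0 = 22.7 sin 40.1° = 14.62 m/s.
v_y(t) = v_y0 − g t = 14.62 − 10 × 0.598 = 8.64 m/s.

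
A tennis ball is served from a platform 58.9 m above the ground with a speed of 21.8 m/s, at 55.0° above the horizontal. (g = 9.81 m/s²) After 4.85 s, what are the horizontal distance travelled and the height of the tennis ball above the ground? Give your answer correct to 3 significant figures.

x = 60.6 m, y = 30.1 m

v_x = 21.8 cos 55.0° = 12.50 m/s; v_y0 = 21.8 sin 55.0° = 17.86 m/s.
x = v_x t = 12.50 × 4.85 = 60.6 m.
y = 58.9 + v_y0 t − ½ g t² = 30.1 m.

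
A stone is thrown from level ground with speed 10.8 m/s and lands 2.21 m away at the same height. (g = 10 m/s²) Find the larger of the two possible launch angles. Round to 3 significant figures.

84.5°

Level-ground range: R = v₀² sin(2θ)/g ⇒ sin 2θ = R g / v₀² = 2.21×10/10.8² = 0.1895.
2θ = arcsin(0.1895) = 10.92° or 180° − 10.92° = 169.08°.
So θ = 5.46° or θ = 84.5°.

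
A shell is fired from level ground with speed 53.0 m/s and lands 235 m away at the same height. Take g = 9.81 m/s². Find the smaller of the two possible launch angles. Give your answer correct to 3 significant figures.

Level-ground range: R = v₀² sin(2θ)/g ⇒ sin 2θ = R g / v₀² = 235×9.81/53.0² = 0.8207.
2θ = arcsin(0.8207) = 55.15° or 180° − 55.15° = 124.85°.
So θ = 27.6° or θ = 62.4°.

27.6°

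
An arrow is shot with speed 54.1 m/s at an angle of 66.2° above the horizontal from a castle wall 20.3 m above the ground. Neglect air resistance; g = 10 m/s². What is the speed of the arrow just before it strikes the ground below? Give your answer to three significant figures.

57.7 m/s

v_x = 54.1 cos 66.2° = 21.83 m/s is unchanged throughout.
For the vertical component, v_y² = v_y0² + 2 g h = (49.50)² + 2×10×20.3 = 2856, so |v_y| = 53.44 m/s.
Impact speed = √(v_x² + v_y²) = √(476.5 + 2856) = 57.7 m/s.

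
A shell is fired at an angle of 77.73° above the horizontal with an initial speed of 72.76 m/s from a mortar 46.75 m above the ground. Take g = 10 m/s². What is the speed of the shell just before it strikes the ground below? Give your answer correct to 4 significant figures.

78.92 m/s

v_x = 72.76 cos 77.73° = 15.463 m/s is unchanged throughout.
For the vertical component, v_y² = v_y0² + 2 g h = (71.098)² + 2×10×46.75 = 5989.9, so |v_y| = 77.394 m/s.
Impact speed = √(v_x² + v_y²) = √(239.10 + 5989.9) = 78.92 m/s.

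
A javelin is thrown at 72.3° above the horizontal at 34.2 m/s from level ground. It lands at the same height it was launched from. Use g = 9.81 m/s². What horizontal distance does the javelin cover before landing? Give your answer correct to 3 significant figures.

For level ground, R = v₀² sin(2θ) / g.
sin(2 × 72.3°) = sin 144.6° = 0.5793.
R = (34.2)² × 0.5793 / 9.81 = 69.1 m.

69.1 m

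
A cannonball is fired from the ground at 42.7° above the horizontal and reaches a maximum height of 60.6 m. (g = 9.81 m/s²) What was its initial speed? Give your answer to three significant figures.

At maximum height v_y = 0, so (v₀ sin θ)² = 2 g H.
v₀ sin 42.7° = √(2 × 9.81 × 60.6) = 34.48 m/s.
v₀ = 34.48 / sin 42.7° = 34.48 / 0.6782 = 50.8 m/s.

50.8 m/s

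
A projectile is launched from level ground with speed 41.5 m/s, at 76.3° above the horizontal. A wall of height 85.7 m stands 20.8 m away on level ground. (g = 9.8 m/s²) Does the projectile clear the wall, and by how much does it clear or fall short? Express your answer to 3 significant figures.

v_x = 41.5 cos 76.3° = 9.829 m/s; v_y0 = 41.5 sin 76.3° = 40.32 m/s.
Time to reach the wall: t = 20.8 / 9.829 = 2.116 s.
Height at that point: y = 40.32×2.116 − 4.900×2.116² = 63.38 m.
That is 85.7 − 63.38 = 22.3 m below the top of the wall, so the projectile does not clear it.

No — it falls 22.3 m short of clearing the wall.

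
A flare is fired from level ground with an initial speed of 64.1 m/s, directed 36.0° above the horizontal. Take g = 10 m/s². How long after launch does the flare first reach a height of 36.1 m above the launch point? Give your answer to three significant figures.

1.13 s

v_y0 = 64.1 sin 36.0° = 37.68 m/s.
Set y = v_y0 t − ½ g t² = 36.1: 5.000 t² − 37.68 t + 36.1 = 0.
t = [37.68 ± √(1420 − 722.0)] / 10 = (37.68 ± 26.42) / 10, giving t = 1.13 s or t = 6.41 s.
The flare is on the way up at the first time, so t = 1.13 s.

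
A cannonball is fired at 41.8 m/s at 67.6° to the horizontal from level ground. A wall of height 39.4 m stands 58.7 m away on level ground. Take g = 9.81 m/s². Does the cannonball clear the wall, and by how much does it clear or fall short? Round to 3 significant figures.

Yes — it clears the wall by 36.4 m.

v_x = 41.8 cos 67.6° = 15.93 m/s; v_y0 = 41.8 sin 67.6° = 38.65 m/s.
Time to reach the wall: t = 58.7 / 15.93 = 3.685 s.
Height at that point: y = 38.65×3.685 − 4.905×3.685² = 75.82 m.
That is 75.82 − 39.4 = 36.4 m above the top of the wall, so the cannonball clears it.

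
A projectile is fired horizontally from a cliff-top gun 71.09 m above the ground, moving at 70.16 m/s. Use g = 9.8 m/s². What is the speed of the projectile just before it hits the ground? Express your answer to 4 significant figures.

Fall time: t = √(2 × 71.09 / 9.8) = 3.8090 s.
At impact: v_x = 70.16 m/s (unchanged), v_y = g t = 9.8 × 3.8090 = 37.328 m/s.
Speed = √(v_x² + v_y²) = √(4922.4 + 1393.4) = 79.47 m/s.

79.47 m/s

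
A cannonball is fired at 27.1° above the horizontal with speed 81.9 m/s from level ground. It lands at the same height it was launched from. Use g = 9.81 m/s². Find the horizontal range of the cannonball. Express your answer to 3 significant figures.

555 m

For level ground, R = v₀² sin(2θ) / g.
sin(2 × 27.1°) = sin 54.20° = 0.8111.
R = (81.9)² × 0.8111 / 9.81 = 555 m.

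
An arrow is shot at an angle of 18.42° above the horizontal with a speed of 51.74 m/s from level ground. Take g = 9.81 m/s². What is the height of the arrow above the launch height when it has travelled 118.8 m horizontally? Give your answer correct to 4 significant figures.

10.84 m

v_x = 51.74 cos 18.42° = 49.089 m/s, v_y0 = 51.74 sin 18.42° = 16.349 m/s.
Time to reach x = 118.8 m: t = x / v_x = 118.8 / 49.089 = 2.4201 s.
y = v_y0 t − ½ g t² = 16.349×2.4201 − 4.905×2.4201² = 10.84 m.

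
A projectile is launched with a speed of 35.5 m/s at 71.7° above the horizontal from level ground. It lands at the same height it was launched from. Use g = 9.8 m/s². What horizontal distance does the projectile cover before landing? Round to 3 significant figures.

Components: v_x = 35.5 cos 71.7° = 11.15 m/s, v_y = 35.5 sin 71.7° = 33.70 m/s.
Time of flight (same landing height): t = 2 v_y / g = 2 × 33.70 / 9.8 = 6.878 s.
Range: R = v_x · t = 11.15 × 6.878 = 76.7 m.

76.7 m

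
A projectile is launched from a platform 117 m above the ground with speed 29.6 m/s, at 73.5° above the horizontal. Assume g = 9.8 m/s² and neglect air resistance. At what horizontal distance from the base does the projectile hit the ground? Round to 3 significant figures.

Components: v_x = 29.6 cos 73.5° = 8.407 m/s, v_y = 29.6 sin 73.5° = 28.38 m/s.
Vertical: 0 = 117 + 28.38 t − ½(9.8) t² ⇒ 4.900 t² − 28.38 t − 117 = 0.
t = [28.38 + √(805.4 + 2293)] / 9.800 = 8.576 s.
Horizontal: R = v_x · t = 8.407 × 8.576 = 72.1 m.

72.1 m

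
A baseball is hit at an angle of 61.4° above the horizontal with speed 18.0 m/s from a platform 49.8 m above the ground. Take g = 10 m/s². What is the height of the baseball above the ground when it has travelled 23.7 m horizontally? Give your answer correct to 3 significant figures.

v_x = 18.0 cos 61.4° = 8.616 m/s, v_y0 = 18.0 sin 61.4° = 15.80 m/s.
Time to reach x = 23.7 m: t = x / v_x = 23.7 / 8.616 = 2.751 s.
y = 49.8 + v_y0 t − ½ g t² = 49.8 + 15.80×2.751 − 5.000×2.751² = 55.4 m.

55.4 m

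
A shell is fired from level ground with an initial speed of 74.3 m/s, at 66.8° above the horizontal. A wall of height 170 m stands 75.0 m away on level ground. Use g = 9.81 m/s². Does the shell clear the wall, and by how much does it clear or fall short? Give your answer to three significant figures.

No — it falls 27.2 m short of clearing the wall.

v_x = 74.3 cos 66.8° = 29.27 m/s; v_y0 = 74.3 sin 66.8° = 68.29 m/s.
Time to reach the wall: t = 75.0 / 29.27 = 2.562 s.
Height at that point: y = 68.29×2.562 − 4.905×2.562² = 142.8 m.
That is 170 − 142.8 = 27.2 m below the top of the wall, so the shell does not clear it.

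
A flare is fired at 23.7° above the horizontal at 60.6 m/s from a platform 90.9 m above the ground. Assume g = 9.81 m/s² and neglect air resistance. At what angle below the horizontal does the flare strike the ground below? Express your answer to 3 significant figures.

v_x = 60.6 cos 23.7° = 55.49 m/s.
At impact |v_y| = √(v_y0² + 2 g h) = √(24.36² + 2×9.81×90.9) = 48.75 m/s.
Angle below horizontal = arctan(|v_y| / v_x) = arctan(48.75 / 55.49) = 41.3°.

41.3°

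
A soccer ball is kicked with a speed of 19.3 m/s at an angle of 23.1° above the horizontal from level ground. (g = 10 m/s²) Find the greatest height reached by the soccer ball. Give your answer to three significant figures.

2.87 m

Vertical component of launch velocity: v_y = 19.3 sin 23.1° = 7.572 m/s.
At the highest point the vertical velocity is zero, so v_y² = 2 g h_max.
h_max = (7.572)² / (2 × 10) = 57.34 / 20.00 = 2.87 m.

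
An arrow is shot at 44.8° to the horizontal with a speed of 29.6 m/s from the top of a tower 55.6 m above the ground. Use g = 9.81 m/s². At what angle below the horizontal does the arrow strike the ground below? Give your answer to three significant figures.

61.7°

v_x = 29.6 cos 44.8° = 21.00 m/s.
At impact |v_y| = √(v_y0² + 2 g h) = √(20.86² + 2×9.81×55.6) = 39.06 m/s.
Angle below horizontal = arctan(|v_y| / v_x) = arctan(39.06 / 21.00) = 61.7°.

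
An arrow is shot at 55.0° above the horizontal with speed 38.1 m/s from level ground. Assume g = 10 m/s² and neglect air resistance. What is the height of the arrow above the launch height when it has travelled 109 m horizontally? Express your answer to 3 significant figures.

31.3 m

v_x = 38.1 cos 55.0° = 21.85 m/s, v_y0 = 38.1 sin 55.0° = 31.21 m/s.
Time to reach x = 109 m: t = x / v_x = 109 / 21.85 = 4.989 s.
y = v_y0 t − ½ g t² = 31.21×4.989 − 5.000×4.989² = 31.3 m.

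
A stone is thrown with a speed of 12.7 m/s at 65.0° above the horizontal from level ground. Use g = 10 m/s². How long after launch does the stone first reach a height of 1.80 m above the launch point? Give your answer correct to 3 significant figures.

v_y0 = 12.7 sin 65.0° = 11.51 m/s.
Set y = v_y0 t − ½ g t² = 1.80: 5.000 t² − 11.51 t + 1.80 = 0.
t = [11.51 ± √(132.5 − 36.00)] / 10 = (11.51 ± 9.823) / 10, giving t = 0.169 s or t = 2.13 s.
The stone is on the way up at the first time, so t = 0.169 s.

0.169 s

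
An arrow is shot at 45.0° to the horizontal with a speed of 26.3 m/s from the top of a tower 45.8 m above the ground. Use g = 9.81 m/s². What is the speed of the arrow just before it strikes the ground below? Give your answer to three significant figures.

39.9 m/s

v_x = 26.3 cos 45.0° = 18.60 m/s is unchanged throughout.
For the vertical component, v_y² = v_y0² + 2 g h = (18.60)² + 2×9.81×45.8 = 1245, so |v_y| = 35.28 m/s.
Impact speed = √(v_x² + v_y²) = √(346.0 + 1245) = 39.9 m/s.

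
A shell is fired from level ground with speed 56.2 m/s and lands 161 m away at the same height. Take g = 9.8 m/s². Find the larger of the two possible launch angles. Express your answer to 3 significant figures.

75.0°

Level-ground range: R = v₀² sin(2θ)/g ⇒ sin 2θ = R g / v₀² = 161×9.8/56.2² = 0.4996.
2θ = arcsin(0.4996) = 29.97° or 180° − 29.97° = 150.03°.
So θ = 15.0° or θ = 75.0°.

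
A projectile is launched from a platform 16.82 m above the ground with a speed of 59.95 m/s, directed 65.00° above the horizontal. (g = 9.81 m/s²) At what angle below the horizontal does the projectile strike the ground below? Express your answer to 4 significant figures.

v_x = 59.95 cos 65.00° = 25.336 m/s.
At impact |v_y| = √(v_y0² + 2 g h) = √(54.333² + 2×9.81×16.82) = 57.289 m/s.
Angle below horizontal = arctan(|v_y| / v_x) = arctan(57.289 / 25.336) = 66.14°.

66.14°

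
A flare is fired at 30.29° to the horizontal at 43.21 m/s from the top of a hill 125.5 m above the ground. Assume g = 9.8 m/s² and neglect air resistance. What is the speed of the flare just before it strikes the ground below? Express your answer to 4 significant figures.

v_x = 43.21 cos 30.29° = 37.311 m/s is unchanged throughout.
For the vertical component, v_y² = v_y0² + 2 g h = (21.794)² + 2×9.8×125.5 = 2934.8, so |v_y| = 54.174 m/s.
Impact speed = √(v_x² + v_y²) = √(1392.1 + 2934.8) = 65.78 m/s.

65.78 m/s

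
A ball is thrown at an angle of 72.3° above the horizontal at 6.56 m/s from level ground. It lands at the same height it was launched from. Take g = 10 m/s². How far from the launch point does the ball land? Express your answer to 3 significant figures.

2.49 m

For level ground, R = v₀² sin(2θ) / g.
sin(2 × 72.3°) = sin 144.6° = 0.5793.
R = (6.56)² × 0.5793 / 10 = 2.49 m.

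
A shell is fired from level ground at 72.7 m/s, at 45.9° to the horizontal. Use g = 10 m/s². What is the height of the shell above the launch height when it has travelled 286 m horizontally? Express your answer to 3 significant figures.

135 m

v_x = 72.7 cos 45.9° = 50.59 m/s, v_y0 = 72.7 sin 45.9° = 52.21 m/s.
Time to reach x = 286 m: t = x / v_x = 286 / 50.59 = 5.653 s.
y = v_y0 t − ½ g t² = 52.21×5.653 − 5.000×5.653² = 135 m.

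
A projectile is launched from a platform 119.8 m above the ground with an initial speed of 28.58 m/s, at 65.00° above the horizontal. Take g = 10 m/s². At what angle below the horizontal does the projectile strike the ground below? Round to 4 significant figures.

77.70°

v_x = 28.58 cos 65.00° = 12.078 m/s.
At impact |v_y| = √(v_y0² + 2 g h) = √(25.902² + 2×10×119.8) = 55.380 m/s.
Angle below horizontal = arctan(|v_y| / v_x) = arctan(55.380 / 12.078) = 77.70°.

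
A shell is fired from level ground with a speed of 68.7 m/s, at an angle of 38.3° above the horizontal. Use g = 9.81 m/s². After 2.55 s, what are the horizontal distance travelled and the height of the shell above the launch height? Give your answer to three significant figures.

v_x = 68.7 cos 38.3° = 53.91 m/s; v_y0 = 68.7 sin 38.3° = 42.58 m/s.
x = v_x t = 53.91 × 2.55 = 137 m.
y = v_y0 t − ½ g t² = 42.58×2.55 − 4.905×2.55² = 76.7 m.

x = 137 m, y = 76.7 m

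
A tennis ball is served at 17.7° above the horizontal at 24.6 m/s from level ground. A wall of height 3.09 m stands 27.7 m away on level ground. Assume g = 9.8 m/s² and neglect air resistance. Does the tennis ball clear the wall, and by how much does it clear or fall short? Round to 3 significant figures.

v_x = 24.6 cos 17.7° = 23.44 m/s; v_y0 = 24.6 sin 17.7° = 7.479 m/s.
Time to reach the wall: t = 27.7 / 23.44 = 1.182 s.
Height at that point: y = 7.479×1.182 − 4.900×1.182² = 1.994 m.
That is 3.09 − 1.994 = 1.10 m below the top of the wall, so the tennis ball does not clear it.

No — it falls 1.10 m short of clearing the wall.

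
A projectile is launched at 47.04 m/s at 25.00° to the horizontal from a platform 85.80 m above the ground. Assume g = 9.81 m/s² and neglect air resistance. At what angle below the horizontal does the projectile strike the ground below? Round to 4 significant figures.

v_x = 47.04 cos 25.00° = 42.633 m/s.
At impact |v_y| = √(v_y0² + 2 g h) = √(19.880² + 2×9.81×85.80) = 45.592 m/s.
Angle below horizontal = arctan(|v_y| / v_x) = arctan(45.592 / 42.633) = 46.92°.

46.92°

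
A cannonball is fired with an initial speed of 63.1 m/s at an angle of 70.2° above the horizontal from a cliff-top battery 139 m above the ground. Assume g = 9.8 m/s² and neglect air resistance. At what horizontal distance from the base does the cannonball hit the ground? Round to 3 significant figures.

Components: v_x = 63.1 cos 70.2° = 21.37 m/s, v_y = 63.1 sin 70.2° = 59.37 m/s.
Vertical: 0 = 139 + 59.37 t − ½(9.8) t² ⇒ 4.900 t² − 59.37 t − 139 = 0.
t = [59.37 + √(3525 + 2724)] / 9.800 = 14.12 s.
Horizontal: R = v_x · t = 21.37 × 14.12 = 302 m.

302 m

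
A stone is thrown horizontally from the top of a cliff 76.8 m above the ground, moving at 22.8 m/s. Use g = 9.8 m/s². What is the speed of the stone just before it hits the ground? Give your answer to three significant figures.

45.0 m/s

Fall time: t = √(2 × 76.8 / 9.8) = 3.959 s.
At impact: v_x = 22.8 m/s (unchanged), v_y = g t = 9.8 × 3.959 = 38.80 m/s.
Speed = √(v_x² + v_y²) = √(519.8 + 1505) = 45.0 m/s.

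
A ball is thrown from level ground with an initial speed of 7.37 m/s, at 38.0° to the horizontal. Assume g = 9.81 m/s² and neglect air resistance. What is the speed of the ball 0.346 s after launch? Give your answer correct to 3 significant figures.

v_x = 7.37 cos 38.0° = 5.808 m/s (constant).
v_y(t) = 7.37 sin 38.0° − g t = 4.537 − 9.81 × 0.346 = 1.143 m/s.
Speed = √(v_x² + v_y²) = √(33.73 + 1.306) = 5.92 m/s.

5.92 m/s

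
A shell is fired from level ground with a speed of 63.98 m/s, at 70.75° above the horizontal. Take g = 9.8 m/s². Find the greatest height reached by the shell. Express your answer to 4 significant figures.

Vertical component of launch velocity: v_y = 63.98 sin 70.75° = 60.403 m/s.
At the highest point the vertical velocity is zero, so v_y² = 2 g h_max.
h_max = (60.403)² / (2 × 9.8) = 3648.5 / 19.60 = 186.1 m.

186.1 m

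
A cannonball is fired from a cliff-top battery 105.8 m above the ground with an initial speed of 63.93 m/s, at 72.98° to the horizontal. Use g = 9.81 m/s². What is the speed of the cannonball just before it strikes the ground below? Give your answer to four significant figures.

v_x = 63.93 cos 72.98° = 18.713 m/s is unchanged throughout.
For the vertical component, v_y² = v_y0² + 2 g h = (61.130)² + 2×9.81×105.8 = 5812.7, so |v_y| = 76.241 m/s.
Impact speed = √(v_x² + v_y²) = √(350.18 + 5812.7) = 78.50 m/s.

78.50 m/s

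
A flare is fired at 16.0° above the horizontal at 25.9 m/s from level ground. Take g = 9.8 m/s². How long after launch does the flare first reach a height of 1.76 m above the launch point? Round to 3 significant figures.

0.314 s

v_y0 = 25.9 sin 16.0° = 7.139 m/s.
Set y = v_y0 t − ½ g t² = 1.76: 4.900 t² − 7.139 t + 1.76 = 0.
t = [7.139 ± √(50.97 − 34.50)] / 9.8 = (7.139 ± 4.058) / 9.8, giving t = 0.314 s or t = 1.14 s.
The flare is on the way up at the first time, so t = 0.314 s.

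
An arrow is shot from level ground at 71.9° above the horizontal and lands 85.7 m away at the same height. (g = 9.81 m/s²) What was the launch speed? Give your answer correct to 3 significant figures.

On level ground, R = v₀² sin(2θ) / g, so v₀ = √(R g / sin 2θ).
sin(2 × 71.9°) = 0.5906.
v₀ = √(85.7 × 9.81 / 0.5906) = √1423 = 37.7 m/s.

37.7 m/s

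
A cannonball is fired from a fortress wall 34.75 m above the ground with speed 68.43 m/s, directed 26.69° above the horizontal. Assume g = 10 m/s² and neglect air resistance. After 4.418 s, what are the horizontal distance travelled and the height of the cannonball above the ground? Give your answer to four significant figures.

x = 270.1 m, y = 72.95 m

v_x = 68.43 cos 26.69° = 61.139 m/s; v_y0 = 68.43 sin 26.69° = 30.736 m/s.
x = v_x t = 61.139 × 4.418 = 270.1 m.
y = 34.75 + v_y0 t − ½ g t² = 72.95 m.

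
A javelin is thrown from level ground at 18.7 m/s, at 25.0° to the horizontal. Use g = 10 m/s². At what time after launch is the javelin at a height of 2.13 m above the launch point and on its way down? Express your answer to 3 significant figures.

1.24 s

v_y0 = 18.7 sin 25.0° = 7.903 m/s.
Set y = v_y0 t − ½ g t² = 2.13: 5.000 t² − 7.903 t + 2.13 = 0.
t = [7.903 ± √(62.46 − 42.60)] / 10 = (7.903 ± 4.456) / 10, giving t = 0.345 s or t = 1.24 s.
On the way down corresponds to the larger root: t = 1.24 s.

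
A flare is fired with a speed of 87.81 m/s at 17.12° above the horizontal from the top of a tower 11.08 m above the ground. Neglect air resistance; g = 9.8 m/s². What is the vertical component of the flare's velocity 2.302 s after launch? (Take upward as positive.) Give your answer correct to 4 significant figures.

3.289 m/s

Initial vertical component: v_y0 = 87.81 sin 17.12° = 25.849 m/s.
v_y(t) = v_y0 − g t = 25.849 − 9.8 × 2.302 = 3.289 m/s.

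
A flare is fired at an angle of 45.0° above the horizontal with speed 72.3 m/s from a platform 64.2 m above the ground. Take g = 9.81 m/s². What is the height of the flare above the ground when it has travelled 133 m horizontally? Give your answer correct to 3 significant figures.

v_x = 72.3 cos 45.0° = 51.12 m/s, v_y0 = 72.3 sin 45.0° = 51.12 m/s.
Time to reach x = 133 m: t = x / v_x = 133 / 51.12 = 2.602 s.
y = 64.2 + v_y0 t − ½ g t² = 64.2 + 51.12×2.602 − 4.905×2.602² = 164 m.

164 m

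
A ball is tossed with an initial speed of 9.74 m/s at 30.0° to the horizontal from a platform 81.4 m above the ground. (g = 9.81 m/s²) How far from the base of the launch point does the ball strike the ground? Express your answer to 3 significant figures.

38.8 m

Components: v_x = 9.74 cos 30.0° = 8.435 m/s, v_y = 9.74 sin 30.0° = 4.870 m/s.
Vertical: 0 = 81.4 + 4.870 t − ½(9.81) t² ⇒ 4.905 t² − 4.870 t − 81.4 = 0.
t = [4.870 + √(23.72 + 1597)] / 9.810 = 4.600 s.
Horizontal: R = v_x · t = 8.435 × 4.600 = 38.8 m.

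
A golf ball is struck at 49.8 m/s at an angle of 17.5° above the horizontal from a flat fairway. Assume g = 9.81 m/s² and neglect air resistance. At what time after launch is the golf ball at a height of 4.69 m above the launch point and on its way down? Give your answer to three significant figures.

2.70 s

v_y0 = 49.8 sin 17.5° = 14.98 m/s.
Set y = v_y0 t − ½ g t² = 4.69: 4.905 t² − 14.98 t + 4.69 = 0.
t = [14.98 ± √(224.4 − 92.02)] / 9.81 = (14.98 ± 11.51) / 9.81, giving t = 0.354 s or t = 2.70 s.
On the way down corresponds to the larger root: t = 2.70 s.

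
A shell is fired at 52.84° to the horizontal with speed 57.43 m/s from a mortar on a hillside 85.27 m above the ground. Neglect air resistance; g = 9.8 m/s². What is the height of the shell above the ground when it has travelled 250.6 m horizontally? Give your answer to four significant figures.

v_x = 57.43 cos 52.84° = 34.690 m/s, v_y0 = 57.43 sin 52.84° = 45.769 m/s.
Time to reach x = 250.6 m: t = x / v_x = 250.6 / 34.690 = 7.2240 s.
y = 85.27 + v_y0 t − ½ g t² = 85.27 + 45.769×7.2240 − 4.900×7.2240² = 160.2 m.

160.2 m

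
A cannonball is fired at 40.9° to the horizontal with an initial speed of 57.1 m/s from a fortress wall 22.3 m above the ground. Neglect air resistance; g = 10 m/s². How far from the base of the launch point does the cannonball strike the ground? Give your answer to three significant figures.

Components: v_x = 57.1 cos 40.9° = 43.16 m/s, v_y = 57.1 sin 40.9° = 37.39 m/s.
Vertical: 0 = 22.3 + 37.39 t − ½(10) t² ⇒ 5.000 t² − 37.39 t − 22.3 = 0.
t = [37.39 + √(1398 + 446.0)] / 10.00 = 8.033 s.
Horizontal: R = v_x · t = 43.16 × 8.033 = 347 m.

347 m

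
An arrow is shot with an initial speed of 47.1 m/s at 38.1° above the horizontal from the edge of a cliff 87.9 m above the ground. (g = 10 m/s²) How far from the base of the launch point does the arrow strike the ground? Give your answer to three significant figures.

297 m

Components: v_x = 47.1 cos 38.1° = 37.06 m/s, v_y = 47.1 sin 38.1° = 29.06 m/s.
Vertical: 0 = 87.9 + 29.06 t − ½(10) t² ⇒ 5.000 t² − 29.06 t − 87.9 = 0.
t = [29.06 + √(844.5 + 1758)] / 10.00 = 8.007 s.
Horizontal: R = v_x · t = 37.06 × 8.007 = 297 m.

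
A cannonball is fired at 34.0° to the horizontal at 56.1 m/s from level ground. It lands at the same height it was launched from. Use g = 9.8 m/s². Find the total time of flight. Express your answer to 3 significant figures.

6.40 s

Vertical component: v_y = 56.1 sin 34.0° = 31.37 m/s.
For a projectile landing at launch height, time of flight is t = 2 v_y / g = 2 × 31.37 / 9.8 = 6.40 s.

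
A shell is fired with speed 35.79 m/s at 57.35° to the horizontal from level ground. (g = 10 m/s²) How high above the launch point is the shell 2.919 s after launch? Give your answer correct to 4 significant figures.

45.36 m

v_y0 = 35.79 sin 57.35° = 30.135 m/s.
y(t) = v_y0 t − ½ g t² = 30.135×2.919 − 5.000×2.919² = 45.36 m.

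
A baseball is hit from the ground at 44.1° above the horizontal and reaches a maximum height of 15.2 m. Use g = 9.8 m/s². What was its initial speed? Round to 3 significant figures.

24.8 m/s

At maximum height v_y = 0, so (v₀ sin θ)² = 2 g H.
v₀ sin 44.1° = √(2 × 9.8 × 15.2) = 17.26 m/s.
v₀ = 17.26 / sin 44.1° = 17.26 / 0.6959 = 24.8 m/s.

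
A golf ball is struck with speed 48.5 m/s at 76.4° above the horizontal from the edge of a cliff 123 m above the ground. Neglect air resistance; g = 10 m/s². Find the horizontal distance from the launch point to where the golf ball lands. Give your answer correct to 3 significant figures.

Components: v_x = 48.5 cos 76.4° = 11.40 m/s, v_y = 48.5 sin 76.4° = 47.14 m/s.
Vertical: 0 = 123 + 47.14 t − ½(10) t² ⇒ 5.000 t² − 47.14 t − 123 = 0.
t = [47.14 + √(2222 + 2460)] / 10.00 = 11.56 s.
Horizontal: R = v_x · t = 11.40 × 11.56 = 132 m.

132 m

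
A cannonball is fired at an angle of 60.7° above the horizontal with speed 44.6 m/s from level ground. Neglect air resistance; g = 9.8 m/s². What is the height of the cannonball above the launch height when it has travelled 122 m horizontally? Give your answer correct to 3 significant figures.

v_x = 44.6 cos 60.7° = 21.83 m/s, v_y0 = 44.6 sin 60.7° = 38.89 m/s.
Time to reach x = 122 m: t = x / v_x = 122 / 21.83 = 5.589 s.
y = v_y0 t − ½ g t² = 38.89×5.589 − 4.900×5.589² = 64.3 m.

64.3 m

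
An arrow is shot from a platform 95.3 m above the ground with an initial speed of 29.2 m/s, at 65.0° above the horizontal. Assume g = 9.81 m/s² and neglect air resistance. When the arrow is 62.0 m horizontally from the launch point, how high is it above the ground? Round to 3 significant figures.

104 m

v_x = 29.2 cos 65.0° = 12.34 m/s, v_y0 = 29.2 sin 65.0° = 26.46 m/s.
Time to reach x = 62.0 m: t = x / v_x = 62.0 / 12.34 = 5.024 s.
y = 95.3 + v_y0 t − ½ g t² = 95.3 + 26.46×5.024 − 4.905×5.024² = 104 m.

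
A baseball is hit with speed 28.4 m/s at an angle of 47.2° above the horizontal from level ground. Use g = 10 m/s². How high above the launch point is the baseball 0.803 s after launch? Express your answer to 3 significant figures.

13.5 m

v_y0 = 28.4 sin 47.2° = 20.84 m/s.
y(t) = v_y0 t − ½ g t² = 20.84×0.803 − 5.000×0.803² = 13.5 m.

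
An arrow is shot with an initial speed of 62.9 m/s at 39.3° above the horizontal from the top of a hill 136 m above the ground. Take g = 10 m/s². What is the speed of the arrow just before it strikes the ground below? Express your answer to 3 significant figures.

v_x = 62.9 cos 39.3° = 48.67 m/s is unchanged throughout.
For the vertical component, v_y² = v_y0² + 2 g h = (39.84)² + 2×10×136 = 4307, so |v_y| = 65.63 m/s.
Impact speed = √(v_x² + v_y²) = √(2369 + 4307) = 81.7 m/s.

81.7 m/s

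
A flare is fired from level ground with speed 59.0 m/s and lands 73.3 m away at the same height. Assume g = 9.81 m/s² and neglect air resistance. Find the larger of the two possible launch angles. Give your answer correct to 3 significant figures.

Level-ground range: R = v₀² sin(2θ)/g ⇒ sin 2θ = R g / v₀² = 73.3×9.81/59.0² = 0.2066.
2θ = arcsin(0.2066) = 11.92° or 180° − 11.92° = 168.08°.
So θ = 5.96° or θ = 84.0°.

84.0°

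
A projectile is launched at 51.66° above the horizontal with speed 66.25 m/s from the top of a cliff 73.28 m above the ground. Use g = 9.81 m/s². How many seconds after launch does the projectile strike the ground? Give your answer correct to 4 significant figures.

11.85 s

Vertical component: v_y = 66.25 sin 51.66° = 51.963 m/s.
Taking up as positive with launch at y = 73.28 m, landing at y = 0: 0 = 73.28 + 51.963 t − ½(9.81) t².
Solving 4.905 t² − 51.963 t − 73.28 = 0 gives t = [51.963 + √(51.963² + 4·4.905·73.28)] / 9.810 = 11.85 s.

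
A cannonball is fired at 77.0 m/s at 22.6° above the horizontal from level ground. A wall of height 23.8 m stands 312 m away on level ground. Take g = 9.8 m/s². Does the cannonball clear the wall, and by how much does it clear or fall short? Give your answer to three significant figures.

v_x = 77.0 cos 22.6° = 71.09 m/s; v_y0 = 77.0 sin 22.6° = 29.59 m/s.
Time to reach the wall: t = 312 / 71.09 = 4.389 s.
Height at that point: y = 29.59×4.389 − 4.900×4.389² = 35.48 m.
That is 35.48 − 23.8 = 11.7 m above the top of the wall, so the cannonball clears it.

Yes — it clears the wall by 11.7 m.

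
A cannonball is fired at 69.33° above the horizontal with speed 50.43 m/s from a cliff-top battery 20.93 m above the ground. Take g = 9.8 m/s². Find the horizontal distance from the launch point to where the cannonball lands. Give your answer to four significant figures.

Components: v_x = 50.43 cos 69.33° = 17.801 m/s, v_y = 50.43 sin 69.33° = 47.184 m/s.
Vertical: 0 = 20.93 + 47.184 t − ½(9.8) t² ⇒ 4.900 t² − 47.184 t − 20.93 = 0.
t = [47.184 + √(2226.3 + 410.23)] / 9.800 = 10.054 s.
Horizontal: R = v_x · t = 17.801 × 10.054 = 179.0 m.

179.0 m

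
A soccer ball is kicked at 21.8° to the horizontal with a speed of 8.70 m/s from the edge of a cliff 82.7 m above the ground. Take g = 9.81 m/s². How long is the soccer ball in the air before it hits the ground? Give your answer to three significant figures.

Vertical component: v_y = 8.70 sin 21.8° = 3.231 m/s.
Taking up as positive with launch at y = 82.7 m, landing at y = 0: 0 = 82.7 + 3.231 t − ½(9.81) t².
Solving 4.905 t² − 3.231 t − 82.7 = 0 gives t = [3.231 + √(3.231² + 4·4.905·82.7)] / 9.810 = 4.45 s.

4.45 s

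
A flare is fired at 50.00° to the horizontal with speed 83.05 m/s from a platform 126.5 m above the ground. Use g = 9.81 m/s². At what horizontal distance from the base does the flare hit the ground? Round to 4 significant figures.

785.9 m

Components: v_x = 83.05 cos 50.00° = 53.384 m/s, v_y = 83.05 sin 50.00° = 63.620 m/s.
Vertical: 0 = 126.5 + 63.620 t − ½(9.81) t² ⇒ 4.905 t² − 63.620 t − 126.5 = 0.
t = [63.620 + √(4047.5 + 2481.9)] / 9.810 = 14.722 s.
Horizontal: R = v_x · t = 53.384 × 14.722 = 785.9 m.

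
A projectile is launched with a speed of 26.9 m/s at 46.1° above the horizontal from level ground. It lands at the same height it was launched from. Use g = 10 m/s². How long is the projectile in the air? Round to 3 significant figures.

Vertical component: v_y = 26.9 sin 46.1° = 19.38 m/s.
For a projectile landing at launch height, time of flight is t = 2 v_y / g = 2 × 19.38 / 10 = 3.88 s.

3.88 s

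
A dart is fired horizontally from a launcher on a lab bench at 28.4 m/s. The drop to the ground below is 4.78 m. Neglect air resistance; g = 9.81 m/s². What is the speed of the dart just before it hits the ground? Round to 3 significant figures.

30.0 m/s

Fall time: t = √(2 × 4.78 / 9.81) = 0.9872 s.
At impact: v_x = 28.4 m/s (unchanged), v_y = g t = 9.81 × 0.9872 = 9.684 m/s.
Speed = √(v_x² + v_y²) = √(806.6 + 93.78) = 30.0 m/s.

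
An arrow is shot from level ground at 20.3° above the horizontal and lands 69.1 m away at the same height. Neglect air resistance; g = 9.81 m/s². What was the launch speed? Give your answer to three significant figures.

On level ground, R = v₀² sin(2θ) / g, so v₀ = √(R g / sin 2θ).
sin(2 × 20.3°) = 0.6508.
v₀ = √(69.1 × 9.81 / 0.6508) = √1042 = 32.3 m/s.

32.3 m/s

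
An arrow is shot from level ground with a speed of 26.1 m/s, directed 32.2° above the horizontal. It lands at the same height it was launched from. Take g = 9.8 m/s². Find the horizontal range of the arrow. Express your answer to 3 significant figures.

62.7 m

For level ground, R = v₀² sin(2θ) / g.
sin(2 × 32.2°) = sin 64.40° = 0.9018.
R = (26.1)² × 0.9018 / 9.8 = 62.7 m.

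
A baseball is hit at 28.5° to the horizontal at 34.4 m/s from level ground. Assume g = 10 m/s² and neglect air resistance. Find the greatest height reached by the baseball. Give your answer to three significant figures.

13.5 m

Vertical component of launch velocity: v_y = 34.4 sin 28.5° = 16.41 m/s.
At the highest point the vertical velocity is zero, so v_y² = 2 g h_max.
h_max = (16.41)² / (2 × 10) = 269.3 / 20.00 = 13.5 m.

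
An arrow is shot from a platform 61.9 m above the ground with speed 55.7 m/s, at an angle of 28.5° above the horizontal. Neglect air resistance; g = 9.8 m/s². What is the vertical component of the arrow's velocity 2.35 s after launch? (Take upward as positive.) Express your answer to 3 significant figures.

3.55 m/s

Initial vertical component: v_y0 = 55.7 sin 28.5° = 26.58 m/s.
v_y(t) = v_y0 − g t = 26.58 − 9.8 × 2.35 = 3.55 m/s.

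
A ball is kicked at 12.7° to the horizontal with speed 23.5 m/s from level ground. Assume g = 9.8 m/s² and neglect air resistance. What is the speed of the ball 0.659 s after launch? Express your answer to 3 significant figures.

23.0 m/s

v_x = 23.5 cos 12.7° = 22.93 m/s (constant).
v_y(t) = 23.5 sin 12.7° − g t = 5.166 − 9.8 × 0.659 = -1.292 m/s.
Speed = √(v_x² + v_y²) = √(525.8 + 1.669) = 23.0 m/s.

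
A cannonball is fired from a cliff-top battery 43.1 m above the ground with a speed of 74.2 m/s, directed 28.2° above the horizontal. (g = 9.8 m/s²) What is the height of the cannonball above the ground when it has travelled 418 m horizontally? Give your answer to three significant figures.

67.0 m

v_x = 74.2 cos 28.2° = 65.39 m/s, v_y0 = 74.2 sin 28.2° = 35.06 m/s.
Time to reach x = 418 m: t = x / v_x = 418 / 65.39 = 6.392 s.
y = 43.1 + v_y0 t − ½ g t² = 43.1 + 35.06×6.392 − 4.900×6.392² = 67.0 m.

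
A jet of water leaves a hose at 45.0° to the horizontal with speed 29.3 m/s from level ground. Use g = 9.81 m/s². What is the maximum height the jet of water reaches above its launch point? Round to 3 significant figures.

Vertical component of launch velocity: v_y = 29.3 sin 45.0° = 20.72 m/s.
At the highest point the vertical velocity is zero, so v_y² = 2 g h_max.
h_max = (20.72)² / (2 × 9.81) = 429.3 / 19.62 = 21.9 m.

21.9 m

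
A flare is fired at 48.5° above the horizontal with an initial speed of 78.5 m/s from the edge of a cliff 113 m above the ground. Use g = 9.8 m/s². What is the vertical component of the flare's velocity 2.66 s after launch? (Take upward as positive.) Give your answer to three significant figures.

32.7 m/s

Initial vertical component: v_y0 = 78.5 sin 48.5° = 58.79 m/s.
v_y(t) = v_y0 − g t = 58.79 − 9.8 × 2.66 = 32.7 m/s.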